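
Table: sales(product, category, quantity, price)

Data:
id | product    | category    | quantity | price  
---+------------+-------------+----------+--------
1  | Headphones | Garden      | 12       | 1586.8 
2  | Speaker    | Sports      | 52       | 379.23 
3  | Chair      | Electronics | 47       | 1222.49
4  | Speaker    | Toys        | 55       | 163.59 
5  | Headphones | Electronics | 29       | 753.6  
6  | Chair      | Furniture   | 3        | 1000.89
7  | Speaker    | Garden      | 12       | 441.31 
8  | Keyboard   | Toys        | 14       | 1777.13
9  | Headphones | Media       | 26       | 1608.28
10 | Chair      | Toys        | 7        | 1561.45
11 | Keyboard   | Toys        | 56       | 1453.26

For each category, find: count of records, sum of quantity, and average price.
SELECT category,
       COUNT(*) as cnt,
       SUM(quantity) as total_quantity,
       AVG(price) as avg_price
FROM sales
GROUP BY category

Result:
  Electronics: 2 records, 76 total quantity, 988.05 avg price
  Furniture: 1 records, 3 total quantity, 1000.89 avg price
  Garden: 2 records, 24 total quantity, 1014.06 avg price
  Media: 1 records, 26 total quantity, 1608.28 avg price
  Sports: 1 records, 52 total quantity, 379.23 avg price
  Toys: 4 records, 132 total quantity, 1238.86 avg price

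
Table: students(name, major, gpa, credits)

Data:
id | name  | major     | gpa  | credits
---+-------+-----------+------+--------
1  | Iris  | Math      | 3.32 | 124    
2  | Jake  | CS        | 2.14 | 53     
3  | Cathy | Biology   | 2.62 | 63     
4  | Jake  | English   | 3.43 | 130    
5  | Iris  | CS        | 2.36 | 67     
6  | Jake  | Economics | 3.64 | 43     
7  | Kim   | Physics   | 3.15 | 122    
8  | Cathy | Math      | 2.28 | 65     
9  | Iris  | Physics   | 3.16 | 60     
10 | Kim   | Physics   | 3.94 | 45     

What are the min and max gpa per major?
SELECT major, MIN(gpa), MAX(gpa)
FROM students
GROUP BY major

Result:
  Biology: min=2.62, max=2.62
  CS: min=2.14, max=2.36
  Economics: min=3.64, max=3.64
  English: min=3.43, max=3.43
  Math: min=2.28, max=3.32
  Physics: min=3.15, max=3.94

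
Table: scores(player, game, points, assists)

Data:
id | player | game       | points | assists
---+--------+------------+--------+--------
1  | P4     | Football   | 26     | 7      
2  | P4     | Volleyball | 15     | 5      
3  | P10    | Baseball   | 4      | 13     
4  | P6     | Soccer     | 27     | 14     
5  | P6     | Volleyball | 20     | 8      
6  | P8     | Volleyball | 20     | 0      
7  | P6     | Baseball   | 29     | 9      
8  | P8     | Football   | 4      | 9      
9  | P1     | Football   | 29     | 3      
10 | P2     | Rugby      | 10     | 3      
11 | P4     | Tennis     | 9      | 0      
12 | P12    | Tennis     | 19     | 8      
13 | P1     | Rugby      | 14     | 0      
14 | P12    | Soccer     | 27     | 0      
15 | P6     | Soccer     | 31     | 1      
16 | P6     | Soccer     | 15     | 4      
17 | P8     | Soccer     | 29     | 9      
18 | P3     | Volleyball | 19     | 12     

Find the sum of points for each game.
SELECT game, SUM(points) as result
FROM scores
GROUP BY game

Result:
  Baseball: 33
  Football: 59
  Rugby: 24
  Soccer: 129
  Tennis: 28
  Volleyball: 74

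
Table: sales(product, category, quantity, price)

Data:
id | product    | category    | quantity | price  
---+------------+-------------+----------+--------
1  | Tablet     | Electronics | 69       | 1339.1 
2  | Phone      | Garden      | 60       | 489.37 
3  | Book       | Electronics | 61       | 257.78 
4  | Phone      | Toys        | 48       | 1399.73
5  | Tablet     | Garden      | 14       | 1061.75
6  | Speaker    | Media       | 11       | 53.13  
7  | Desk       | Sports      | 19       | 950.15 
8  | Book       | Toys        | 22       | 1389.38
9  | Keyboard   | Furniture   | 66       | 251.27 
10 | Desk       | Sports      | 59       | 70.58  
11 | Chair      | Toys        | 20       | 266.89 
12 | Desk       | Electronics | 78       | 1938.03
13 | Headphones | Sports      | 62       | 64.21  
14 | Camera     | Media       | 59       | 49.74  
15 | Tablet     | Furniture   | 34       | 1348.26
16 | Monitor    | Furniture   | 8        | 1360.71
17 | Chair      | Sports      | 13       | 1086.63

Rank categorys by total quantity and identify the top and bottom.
SELECT category, SUM(quantity)
FROM sales
GROUP BY category
ORDER BY SUM(quantity)

All groups:
  Media: 70
  Garden: 74
  Toys: 90
  Furniture: 108
  Sports: 153
  Electronics: 208

Highest: Electronics (208)
Lowest: Media (70)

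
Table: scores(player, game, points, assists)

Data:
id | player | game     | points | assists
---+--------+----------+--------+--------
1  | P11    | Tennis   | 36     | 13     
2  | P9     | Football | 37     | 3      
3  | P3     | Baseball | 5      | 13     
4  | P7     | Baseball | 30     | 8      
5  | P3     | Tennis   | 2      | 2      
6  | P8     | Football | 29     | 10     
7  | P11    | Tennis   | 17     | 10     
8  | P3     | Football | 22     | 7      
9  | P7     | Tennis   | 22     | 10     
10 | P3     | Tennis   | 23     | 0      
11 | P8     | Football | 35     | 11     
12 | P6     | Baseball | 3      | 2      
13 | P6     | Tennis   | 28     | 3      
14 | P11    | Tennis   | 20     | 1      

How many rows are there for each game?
SELECT game, COUNT(*) as count
FROM scores
GROUP BY game

Result:
  Baseball: 3
  Football: 4
  Tennis: 7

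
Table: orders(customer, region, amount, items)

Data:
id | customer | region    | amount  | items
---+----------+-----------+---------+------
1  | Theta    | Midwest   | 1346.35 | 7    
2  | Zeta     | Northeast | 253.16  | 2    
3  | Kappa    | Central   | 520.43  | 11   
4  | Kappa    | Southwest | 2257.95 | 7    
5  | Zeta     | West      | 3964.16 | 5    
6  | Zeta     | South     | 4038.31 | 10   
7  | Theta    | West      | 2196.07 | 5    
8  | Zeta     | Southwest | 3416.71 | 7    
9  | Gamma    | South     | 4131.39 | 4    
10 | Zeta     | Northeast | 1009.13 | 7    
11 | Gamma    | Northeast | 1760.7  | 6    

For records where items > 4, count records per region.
SELECT region, COUNT(*)
FROM orders
WHERE items > 4
GROUP BY region

Note: WHERE filters rows before grouping.

Result:
  Central: 1
  Midwest: 1
  Northeast: 2
  South: 1
  Southwest: 2
  West: 2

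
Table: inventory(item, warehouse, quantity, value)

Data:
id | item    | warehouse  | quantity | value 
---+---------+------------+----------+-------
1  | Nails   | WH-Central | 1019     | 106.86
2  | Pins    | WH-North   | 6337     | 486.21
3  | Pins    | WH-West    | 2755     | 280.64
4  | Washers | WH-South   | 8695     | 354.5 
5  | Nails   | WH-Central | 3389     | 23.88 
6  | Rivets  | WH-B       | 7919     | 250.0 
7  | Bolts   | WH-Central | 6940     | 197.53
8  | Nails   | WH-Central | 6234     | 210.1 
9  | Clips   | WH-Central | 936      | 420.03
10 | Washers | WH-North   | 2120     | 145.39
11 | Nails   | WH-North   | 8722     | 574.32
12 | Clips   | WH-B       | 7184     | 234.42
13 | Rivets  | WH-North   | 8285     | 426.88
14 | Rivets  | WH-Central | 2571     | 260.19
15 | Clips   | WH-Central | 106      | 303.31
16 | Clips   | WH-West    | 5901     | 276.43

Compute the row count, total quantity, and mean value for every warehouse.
SELECT warehouse,
       COUNT(*) as cnt,
       SUM(quantity) as total_quantity,
       AVG(value) as avg_value
FROM inventory
GROUP BY warehouse

Result:
  WH-B: 2 records, 15103 total quantity, 242.21 avg value
  WH-Central: 7 records, 21195 total quantity, 217.41 avg value
  WH-North: 4 records, 25464 total quantity, 408.20 avg value
  WH-South: 1 records, 8695 total quantity, 354.50 avg value
  WH-West: 2 records, 8656 total quantity, 278.54 avg value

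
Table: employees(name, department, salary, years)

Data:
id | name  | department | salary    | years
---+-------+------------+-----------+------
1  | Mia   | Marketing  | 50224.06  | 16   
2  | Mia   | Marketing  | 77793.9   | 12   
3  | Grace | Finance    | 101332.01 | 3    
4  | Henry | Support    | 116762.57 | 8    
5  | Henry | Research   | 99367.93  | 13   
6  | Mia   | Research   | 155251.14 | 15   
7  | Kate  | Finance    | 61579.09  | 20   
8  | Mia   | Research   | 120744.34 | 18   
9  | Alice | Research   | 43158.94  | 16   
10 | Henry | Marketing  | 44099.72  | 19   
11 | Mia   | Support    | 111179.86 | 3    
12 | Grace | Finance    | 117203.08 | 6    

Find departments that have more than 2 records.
SELECT department, COUNT(*) as cnt
FROM employees
GROUP BY department
HAVING COUNT(*) > 2

Result:
  Finance: 3
  Marketing: 3
  Research: 4

Note: HAVING filters groups after aggregation, WHERE filters rows before.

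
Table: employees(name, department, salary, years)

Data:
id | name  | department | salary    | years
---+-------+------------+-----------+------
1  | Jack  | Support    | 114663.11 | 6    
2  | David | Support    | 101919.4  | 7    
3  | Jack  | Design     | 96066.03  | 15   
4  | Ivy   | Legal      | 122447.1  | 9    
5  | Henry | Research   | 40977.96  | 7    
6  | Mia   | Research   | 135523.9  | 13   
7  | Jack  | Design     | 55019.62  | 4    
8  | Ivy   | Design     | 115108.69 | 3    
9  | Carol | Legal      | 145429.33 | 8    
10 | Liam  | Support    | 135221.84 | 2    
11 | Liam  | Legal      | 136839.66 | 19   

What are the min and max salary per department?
SELECT department, MIN(salary), MAX(salary)
FROM employees
GROUP BY department

Result:
  Design: min=55019.62, max=115108.69
  Legal: min=122447.10, max=145429.33
  Research: min=40977.96, max=135523.90
  Support: min=101919.40, max=135221.84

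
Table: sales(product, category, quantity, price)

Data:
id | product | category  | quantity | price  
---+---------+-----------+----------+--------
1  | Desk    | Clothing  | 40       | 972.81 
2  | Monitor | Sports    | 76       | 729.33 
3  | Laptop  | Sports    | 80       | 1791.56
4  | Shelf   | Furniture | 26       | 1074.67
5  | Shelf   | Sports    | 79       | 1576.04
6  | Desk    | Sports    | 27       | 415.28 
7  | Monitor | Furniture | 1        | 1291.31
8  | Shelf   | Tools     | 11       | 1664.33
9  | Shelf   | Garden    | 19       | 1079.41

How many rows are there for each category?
SELECT category, COUNT(*) as count
FROM sales
GROUP BY category

Result:
  Clothing: 1
  Furniture: 2
  Garden: 1
  Sports: 4
  Tools: 1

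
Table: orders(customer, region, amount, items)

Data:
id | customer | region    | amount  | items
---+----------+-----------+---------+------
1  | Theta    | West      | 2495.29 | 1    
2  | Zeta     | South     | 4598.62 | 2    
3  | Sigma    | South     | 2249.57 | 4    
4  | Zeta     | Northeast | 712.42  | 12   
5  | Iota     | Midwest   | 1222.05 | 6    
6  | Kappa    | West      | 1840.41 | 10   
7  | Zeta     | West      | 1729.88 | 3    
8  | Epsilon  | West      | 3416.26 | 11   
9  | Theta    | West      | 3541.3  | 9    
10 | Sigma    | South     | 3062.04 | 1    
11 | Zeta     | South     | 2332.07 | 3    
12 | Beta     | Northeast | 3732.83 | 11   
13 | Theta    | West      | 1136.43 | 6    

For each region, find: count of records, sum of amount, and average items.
SELECT region,
       COUNT(*) as cnt,
       SUM(amount) as total_amount,
       AVG(items) as avg_items
FROM orders
GROUP BY region

Result:
  Midwest: 1 records, 1222.05 total amount, 6.00 avg items
  Northeast: 2 records, 4445.25 total amount, 11.50 avg items
  South: 4 records, 12242.30 total amount, 2.50 avg items
  West: 6 records, 14159.57 total amount, 6.67 avg items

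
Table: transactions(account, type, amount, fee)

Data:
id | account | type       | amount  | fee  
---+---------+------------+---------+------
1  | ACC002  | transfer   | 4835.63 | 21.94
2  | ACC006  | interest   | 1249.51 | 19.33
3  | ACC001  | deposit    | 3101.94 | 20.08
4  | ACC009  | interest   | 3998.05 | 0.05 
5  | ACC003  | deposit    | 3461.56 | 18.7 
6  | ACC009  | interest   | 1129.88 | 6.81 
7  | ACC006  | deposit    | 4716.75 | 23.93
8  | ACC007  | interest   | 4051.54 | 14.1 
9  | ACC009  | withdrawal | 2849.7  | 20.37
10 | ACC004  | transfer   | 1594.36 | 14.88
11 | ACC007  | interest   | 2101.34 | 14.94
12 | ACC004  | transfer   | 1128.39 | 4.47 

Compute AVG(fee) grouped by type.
SELECT type, AVG(fee) as result
FROM transactions
GROUP BY type

Result:
  deposit: 20.90
  interest: 11.05
  transfer: 13.76
  withdrawal: 20.37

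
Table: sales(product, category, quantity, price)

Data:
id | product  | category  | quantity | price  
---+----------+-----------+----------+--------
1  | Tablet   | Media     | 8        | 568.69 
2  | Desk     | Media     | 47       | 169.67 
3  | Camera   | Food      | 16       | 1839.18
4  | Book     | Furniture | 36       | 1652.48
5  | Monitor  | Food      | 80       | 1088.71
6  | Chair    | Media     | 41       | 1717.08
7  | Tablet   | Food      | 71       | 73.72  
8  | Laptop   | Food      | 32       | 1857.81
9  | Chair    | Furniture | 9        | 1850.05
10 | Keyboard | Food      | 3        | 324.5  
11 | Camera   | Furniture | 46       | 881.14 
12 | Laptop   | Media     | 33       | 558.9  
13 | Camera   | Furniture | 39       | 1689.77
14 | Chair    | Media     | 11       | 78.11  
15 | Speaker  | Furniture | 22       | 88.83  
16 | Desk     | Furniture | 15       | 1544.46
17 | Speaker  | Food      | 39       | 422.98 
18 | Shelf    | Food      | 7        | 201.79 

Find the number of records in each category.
SELECT category, COUNT(*) as count
FROM sales
GROUP BY category

Result:
  Food: 7
  Furniture: 6
  Media: 5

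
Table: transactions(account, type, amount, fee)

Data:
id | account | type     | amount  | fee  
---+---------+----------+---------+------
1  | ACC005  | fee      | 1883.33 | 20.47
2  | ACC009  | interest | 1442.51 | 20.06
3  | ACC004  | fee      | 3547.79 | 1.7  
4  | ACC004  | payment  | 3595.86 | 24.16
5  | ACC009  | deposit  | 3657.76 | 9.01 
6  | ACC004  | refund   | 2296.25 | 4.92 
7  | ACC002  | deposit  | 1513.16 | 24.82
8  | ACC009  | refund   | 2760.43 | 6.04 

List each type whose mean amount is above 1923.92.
SELECT type, AVG(amount)
FROM transactions
GROUP BY type
HAVING AVG(amount) > 1923.92

Result:
  deposit: avg=2585.46
  fee: avg=2715.56
  payment: avg=3595.86
  refund: avg=2528.34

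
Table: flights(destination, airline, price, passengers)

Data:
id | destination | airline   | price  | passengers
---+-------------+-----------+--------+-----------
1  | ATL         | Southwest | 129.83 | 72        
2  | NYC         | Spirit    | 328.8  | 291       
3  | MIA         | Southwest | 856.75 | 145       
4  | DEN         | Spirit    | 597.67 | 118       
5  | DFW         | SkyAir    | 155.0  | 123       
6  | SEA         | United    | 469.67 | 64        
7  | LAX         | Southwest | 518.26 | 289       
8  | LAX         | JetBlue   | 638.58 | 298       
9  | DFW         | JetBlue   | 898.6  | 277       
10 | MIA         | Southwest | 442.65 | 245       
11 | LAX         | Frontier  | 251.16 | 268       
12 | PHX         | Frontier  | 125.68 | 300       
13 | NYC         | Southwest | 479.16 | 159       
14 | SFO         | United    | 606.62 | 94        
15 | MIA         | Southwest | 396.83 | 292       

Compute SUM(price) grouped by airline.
SELECT airline, SUM(price) as result
FROM flights
GROUP BY airline

Result:
  Frontier: 376.84
  JetBlue: 1537.18
  SkyAir: 155.00
  Southwest: 2823.48
  Spirit: 926.47
  United: 1076.29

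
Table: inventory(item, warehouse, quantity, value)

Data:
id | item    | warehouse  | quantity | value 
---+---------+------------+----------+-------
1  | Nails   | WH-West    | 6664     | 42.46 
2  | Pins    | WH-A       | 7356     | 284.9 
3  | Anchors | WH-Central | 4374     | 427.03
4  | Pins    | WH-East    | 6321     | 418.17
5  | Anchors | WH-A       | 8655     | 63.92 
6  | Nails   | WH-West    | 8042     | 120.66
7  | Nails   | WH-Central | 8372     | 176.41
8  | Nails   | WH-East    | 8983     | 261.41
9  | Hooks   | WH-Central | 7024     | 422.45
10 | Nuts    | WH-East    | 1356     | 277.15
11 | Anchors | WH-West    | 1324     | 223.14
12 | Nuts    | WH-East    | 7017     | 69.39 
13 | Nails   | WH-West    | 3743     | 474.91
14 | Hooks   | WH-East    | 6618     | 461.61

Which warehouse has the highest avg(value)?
SELECT warehouse, AVG(value) as val
FROM inventory
GROUP BY warehouse
ORDER BY val DESC
LIMIT 1

Result: WH-Central with avg(value) = 341.96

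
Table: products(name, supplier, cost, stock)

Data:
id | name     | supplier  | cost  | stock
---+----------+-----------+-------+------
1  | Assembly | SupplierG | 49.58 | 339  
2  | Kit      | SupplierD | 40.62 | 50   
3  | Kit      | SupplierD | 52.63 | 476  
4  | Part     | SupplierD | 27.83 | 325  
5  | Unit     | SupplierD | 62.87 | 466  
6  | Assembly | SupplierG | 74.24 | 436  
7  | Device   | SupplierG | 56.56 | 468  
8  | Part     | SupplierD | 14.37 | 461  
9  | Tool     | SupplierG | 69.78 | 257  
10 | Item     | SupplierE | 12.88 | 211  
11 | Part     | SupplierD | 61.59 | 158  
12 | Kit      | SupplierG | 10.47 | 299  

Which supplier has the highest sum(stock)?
SELECT supplier, SUM(stock) as val
FROM products
GROUP BY supplier
ORDER BY val DESC
LIMIT 1

Result: SupplierD with sum(stock) = 1936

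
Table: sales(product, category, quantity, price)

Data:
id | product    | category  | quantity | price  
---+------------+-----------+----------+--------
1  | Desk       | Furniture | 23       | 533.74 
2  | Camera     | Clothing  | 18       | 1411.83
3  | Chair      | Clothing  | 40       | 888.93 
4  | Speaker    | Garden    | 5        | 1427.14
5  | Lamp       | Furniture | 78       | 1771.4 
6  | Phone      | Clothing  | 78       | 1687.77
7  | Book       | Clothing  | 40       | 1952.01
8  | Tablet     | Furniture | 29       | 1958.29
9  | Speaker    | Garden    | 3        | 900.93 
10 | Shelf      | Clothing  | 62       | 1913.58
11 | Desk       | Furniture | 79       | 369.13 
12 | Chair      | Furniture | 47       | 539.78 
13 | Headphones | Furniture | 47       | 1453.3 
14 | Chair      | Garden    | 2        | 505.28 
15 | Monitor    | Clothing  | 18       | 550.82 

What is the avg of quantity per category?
SELECT category, AVG(quantity) as result
FROM sales
GROUP BY category

Result:
  Clothing: 42.67
  Furniture: 50.50
  Garden: 3.33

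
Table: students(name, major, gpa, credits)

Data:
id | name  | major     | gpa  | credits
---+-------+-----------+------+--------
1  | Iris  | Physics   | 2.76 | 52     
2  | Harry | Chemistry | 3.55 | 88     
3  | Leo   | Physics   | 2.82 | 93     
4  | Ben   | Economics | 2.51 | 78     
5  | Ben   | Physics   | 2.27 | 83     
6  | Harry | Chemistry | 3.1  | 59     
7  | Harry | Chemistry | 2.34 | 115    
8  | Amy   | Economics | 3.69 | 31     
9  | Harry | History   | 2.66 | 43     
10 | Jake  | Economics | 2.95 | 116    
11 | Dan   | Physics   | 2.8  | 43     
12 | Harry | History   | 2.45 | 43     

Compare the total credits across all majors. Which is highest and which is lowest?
SELECT major, SUM(credits)
FROM students
GROUP BY major
ORDER BY SUM(credits)

All groups:
  History: 86
  Economics: 225
  Chemistry: 262
  Physics: 271

Highest: Physics (271)
Lowest: History (86)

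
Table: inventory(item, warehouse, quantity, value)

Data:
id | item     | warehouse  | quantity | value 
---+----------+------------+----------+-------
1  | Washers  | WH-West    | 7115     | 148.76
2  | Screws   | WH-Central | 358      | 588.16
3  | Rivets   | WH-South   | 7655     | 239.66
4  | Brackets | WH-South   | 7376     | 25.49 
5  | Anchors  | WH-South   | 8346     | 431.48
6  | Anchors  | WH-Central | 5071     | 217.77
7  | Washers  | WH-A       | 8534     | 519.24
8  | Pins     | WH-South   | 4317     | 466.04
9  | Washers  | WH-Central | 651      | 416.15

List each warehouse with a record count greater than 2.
SELECT warehouse, COUNT(*) as cnt
FROM inventory
GROUP BY warehouse
HAVING COUNT(*) > 2

Result:
  WH-Central: 3
  WH-South: 4

Note: HAVING filters groups after aggregation, WHERE filters rows before.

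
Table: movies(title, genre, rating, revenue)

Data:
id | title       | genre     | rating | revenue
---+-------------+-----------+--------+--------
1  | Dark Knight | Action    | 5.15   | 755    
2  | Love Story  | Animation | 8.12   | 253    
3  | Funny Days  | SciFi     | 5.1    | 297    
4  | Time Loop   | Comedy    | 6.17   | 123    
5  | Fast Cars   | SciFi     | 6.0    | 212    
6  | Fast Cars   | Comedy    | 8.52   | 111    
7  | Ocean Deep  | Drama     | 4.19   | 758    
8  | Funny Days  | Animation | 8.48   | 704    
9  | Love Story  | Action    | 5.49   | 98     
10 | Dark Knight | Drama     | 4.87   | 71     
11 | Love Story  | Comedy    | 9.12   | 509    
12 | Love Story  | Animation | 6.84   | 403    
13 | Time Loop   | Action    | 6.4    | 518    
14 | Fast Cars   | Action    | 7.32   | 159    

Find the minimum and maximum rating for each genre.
SELECT genre, MIN(rating), MAX(rating)
FROM movies
GROUP BY genre

Result:
  Action: min=5.15, max=7.32
  Animation: min=6.84, max=8.48
  Comedy: min=6.17, max=9.12
  Drama: min=4.19, max=4.87
  SciFi: min=5.10, max=6.00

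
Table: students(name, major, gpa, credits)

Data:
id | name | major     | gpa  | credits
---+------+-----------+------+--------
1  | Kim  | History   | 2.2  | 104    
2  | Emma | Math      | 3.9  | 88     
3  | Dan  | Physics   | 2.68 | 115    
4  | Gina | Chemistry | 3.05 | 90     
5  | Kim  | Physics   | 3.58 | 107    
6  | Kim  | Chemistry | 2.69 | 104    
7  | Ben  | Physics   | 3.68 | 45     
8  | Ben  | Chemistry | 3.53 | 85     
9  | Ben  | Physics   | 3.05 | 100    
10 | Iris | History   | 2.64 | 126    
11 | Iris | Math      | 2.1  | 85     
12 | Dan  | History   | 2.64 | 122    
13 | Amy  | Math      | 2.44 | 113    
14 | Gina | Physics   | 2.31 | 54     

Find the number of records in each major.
SELECT major, COUNT(*) as count
FROM students
GROUP BY major

Result:
  Chemistry: 3
  History: 3
  Math: 3
  Physics: 5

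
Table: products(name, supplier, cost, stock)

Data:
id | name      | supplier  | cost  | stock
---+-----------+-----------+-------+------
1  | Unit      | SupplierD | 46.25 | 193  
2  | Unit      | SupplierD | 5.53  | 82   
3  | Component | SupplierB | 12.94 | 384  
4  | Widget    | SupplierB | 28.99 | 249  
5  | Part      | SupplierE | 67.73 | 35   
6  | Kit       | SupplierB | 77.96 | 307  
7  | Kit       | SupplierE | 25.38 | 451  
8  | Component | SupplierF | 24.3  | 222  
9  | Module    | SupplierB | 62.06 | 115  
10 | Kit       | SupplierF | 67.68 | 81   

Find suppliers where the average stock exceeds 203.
SELECT supplier, AVG(stock)
FROM products
GROUP BY supplier
HAVING AVG(stock) > 203

Result:
  SupplierB: avg=263.75
  SupplierE: avg=243.00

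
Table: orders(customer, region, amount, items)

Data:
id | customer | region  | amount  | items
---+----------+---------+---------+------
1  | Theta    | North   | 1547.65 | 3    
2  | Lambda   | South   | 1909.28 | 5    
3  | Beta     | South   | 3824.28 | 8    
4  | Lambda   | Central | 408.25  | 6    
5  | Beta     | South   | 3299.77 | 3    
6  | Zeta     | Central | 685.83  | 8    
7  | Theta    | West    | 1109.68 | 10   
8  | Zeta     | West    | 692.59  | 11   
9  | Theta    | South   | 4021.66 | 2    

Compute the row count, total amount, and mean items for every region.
SELECT region,
       COUNT(*) as cnt,
       SUM(amount) as total_amount,
       AVG(items) as avg_items
FROM orders
GROUP BY region

Result:
  Central: 2 records, 1094.08 total amount, 7.00 avg items
  North: 1 records, 1547.65 total amount, 3.00 avg items
  South: 4 records, 13054.99 total amount, 4.50 avg items
  West: 2 records, 1802.27 total amount, 10.50 avg items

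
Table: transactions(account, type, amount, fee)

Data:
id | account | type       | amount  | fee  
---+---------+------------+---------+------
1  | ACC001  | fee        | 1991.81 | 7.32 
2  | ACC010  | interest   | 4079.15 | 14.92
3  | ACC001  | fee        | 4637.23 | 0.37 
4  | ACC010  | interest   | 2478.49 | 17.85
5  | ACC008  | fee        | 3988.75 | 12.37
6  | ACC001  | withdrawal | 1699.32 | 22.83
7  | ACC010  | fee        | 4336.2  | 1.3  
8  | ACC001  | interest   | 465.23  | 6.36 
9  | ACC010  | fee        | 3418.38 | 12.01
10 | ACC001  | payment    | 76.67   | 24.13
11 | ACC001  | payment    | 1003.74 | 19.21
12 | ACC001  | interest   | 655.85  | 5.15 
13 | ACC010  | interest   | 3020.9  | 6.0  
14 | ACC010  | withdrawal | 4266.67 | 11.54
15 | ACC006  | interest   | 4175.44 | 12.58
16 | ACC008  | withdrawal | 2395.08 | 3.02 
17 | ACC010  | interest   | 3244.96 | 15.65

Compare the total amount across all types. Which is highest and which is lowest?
SELECT type, SUM(amount)
FROM transactions
GROUP BY type
ORDER BY SUM(amount)

All groups:
  payment: 1080.41
  withdrawal: 8361.07
  interest: 18120.02
  fee: 18372.37

Highest: fee (18372.37)
Lowest: payment (1080.41)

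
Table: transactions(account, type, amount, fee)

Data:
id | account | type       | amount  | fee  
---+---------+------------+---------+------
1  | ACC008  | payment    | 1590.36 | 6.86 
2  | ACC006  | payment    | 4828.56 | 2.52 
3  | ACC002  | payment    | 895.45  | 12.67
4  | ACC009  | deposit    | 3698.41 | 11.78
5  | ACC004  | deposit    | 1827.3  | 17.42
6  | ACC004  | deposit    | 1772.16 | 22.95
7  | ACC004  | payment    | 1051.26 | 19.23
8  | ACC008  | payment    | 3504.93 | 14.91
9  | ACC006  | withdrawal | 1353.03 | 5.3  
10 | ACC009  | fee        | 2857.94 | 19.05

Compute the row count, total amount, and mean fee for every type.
SELECT type,
       COUNT(*) as cnt,
       SUM(amount) as total_amount,
       AVG(fee) as avg_fee
FROM transactions
GROUP BY type

Result:
  deposit: 3 records, 7297.87 total amount, 17.38 avg fee
  fee: 1 records, 2857.94 total amount, 19.05 avg fee
  payment: 5 records, 11870.56 total amount, 11.24 avg fee
  withdrawal: 1 records, 1353.03 total amount, 5.30 avg fee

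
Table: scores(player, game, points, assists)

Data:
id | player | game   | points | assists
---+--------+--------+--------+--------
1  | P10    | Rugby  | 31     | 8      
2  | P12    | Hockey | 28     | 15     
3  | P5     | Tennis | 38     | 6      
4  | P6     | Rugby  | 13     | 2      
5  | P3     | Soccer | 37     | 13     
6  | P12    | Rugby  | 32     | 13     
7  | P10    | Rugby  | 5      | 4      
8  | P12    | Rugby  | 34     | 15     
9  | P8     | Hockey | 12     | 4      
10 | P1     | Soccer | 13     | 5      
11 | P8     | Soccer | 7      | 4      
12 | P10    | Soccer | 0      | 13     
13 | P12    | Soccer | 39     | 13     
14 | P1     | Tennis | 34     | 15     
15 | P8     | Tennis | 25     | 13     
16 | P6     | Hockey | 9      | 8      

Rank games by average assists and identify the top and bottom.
SELECT game, AVG(assists)
FROM scores
GROUP BY game
ORDER BY AVG(assists)

All groups:
  Rugby: 8.40
  Hockey: 9.00
  Soccer: 9.60
  Tennis: 11.33

Highest: Tennis (11.33)
Lowest: Rugby (8.40)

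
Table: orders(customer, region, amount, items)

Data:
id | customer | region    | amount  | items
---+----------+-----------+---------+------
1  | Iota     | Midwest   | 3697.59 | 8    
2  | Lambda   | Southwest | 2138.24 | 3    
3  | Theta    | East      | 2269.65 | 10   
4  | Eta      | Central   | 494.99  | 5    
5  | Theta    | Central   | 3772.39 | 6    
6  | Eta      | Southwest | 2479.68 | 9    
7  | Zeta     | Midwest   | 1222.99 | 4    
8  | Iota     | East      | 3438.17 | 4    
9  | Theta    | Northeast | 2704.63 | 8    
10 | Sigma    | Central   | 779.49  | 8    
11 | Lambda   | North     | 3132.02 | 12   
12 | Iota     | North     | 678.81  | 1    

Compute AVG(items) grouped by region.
SELECT region, AVG(items) as result
FROM orders
GROUP BY region

Result:
  Central: 6.33
  East: 7.00
  Midwest: 6.00
  North: 6.50
  Northeast: 8.00
  Southwest: 6.00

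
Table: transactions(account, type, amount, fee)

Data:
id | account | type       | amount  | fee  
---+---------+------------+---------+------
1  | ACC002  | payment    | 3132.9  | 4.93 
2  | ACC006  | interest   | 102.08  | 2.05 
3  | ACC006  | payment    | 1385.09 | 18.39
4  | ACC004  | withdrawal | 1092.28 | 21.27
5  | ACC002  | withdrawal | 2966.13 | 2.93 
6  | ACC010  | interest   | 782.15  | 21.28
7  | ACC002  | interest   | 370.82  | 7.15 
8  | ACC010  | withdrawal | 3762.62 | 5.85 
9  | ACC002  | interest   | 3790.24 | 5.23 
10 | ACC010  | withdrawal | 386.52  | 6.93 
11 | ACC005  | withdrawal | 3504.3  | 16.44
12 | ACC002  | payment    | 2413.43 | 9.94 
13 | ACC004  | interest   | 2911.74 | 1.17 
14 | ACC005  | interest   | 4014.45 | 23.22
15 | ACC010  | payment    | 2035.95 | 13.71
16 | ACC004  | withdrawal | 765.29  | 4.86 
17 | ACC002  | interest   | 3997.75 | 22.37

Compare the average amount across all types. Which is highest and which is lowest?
SELECT type, AVG(amount)
FROM transactions
GROUP BY type
ORDER BY AVG(amount)

All groups:
  withdrawal: 2079.52
  payment: 2241.84
  interest: 2281.32

Highest: interest (2281.32)
Lowest: withdrawal (2079.52)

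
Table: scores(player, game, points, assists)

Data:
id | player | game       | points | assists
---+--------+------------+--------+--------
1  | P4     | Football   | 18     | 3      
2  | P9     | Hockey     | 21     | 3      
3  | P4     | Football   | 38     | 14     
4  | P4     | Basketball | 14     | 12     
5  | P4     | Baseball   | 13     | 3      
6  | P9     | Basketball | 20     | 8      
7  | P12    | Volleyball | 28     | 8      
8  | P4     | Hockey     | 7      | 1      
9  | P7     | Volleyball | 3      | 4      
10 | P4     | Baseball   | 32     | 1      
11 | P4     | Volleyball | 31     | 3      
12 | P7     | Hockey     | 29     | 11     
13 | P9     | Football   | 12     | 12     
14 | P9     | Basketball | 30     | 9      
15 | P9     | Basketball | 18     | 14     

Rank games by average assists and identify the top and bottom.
SELECT game, AVG(assists)
FROM scores
GROUP BY game
ORDER BY AVG(assists)

All groups:
  Baseball: 2.00
  Hockey: 5.00
  Volleyball: 5.00
  Football: 9.67
  Basketball: 10.75

Highest: Basketball (10.75)
Lowest: Baseball (2.00)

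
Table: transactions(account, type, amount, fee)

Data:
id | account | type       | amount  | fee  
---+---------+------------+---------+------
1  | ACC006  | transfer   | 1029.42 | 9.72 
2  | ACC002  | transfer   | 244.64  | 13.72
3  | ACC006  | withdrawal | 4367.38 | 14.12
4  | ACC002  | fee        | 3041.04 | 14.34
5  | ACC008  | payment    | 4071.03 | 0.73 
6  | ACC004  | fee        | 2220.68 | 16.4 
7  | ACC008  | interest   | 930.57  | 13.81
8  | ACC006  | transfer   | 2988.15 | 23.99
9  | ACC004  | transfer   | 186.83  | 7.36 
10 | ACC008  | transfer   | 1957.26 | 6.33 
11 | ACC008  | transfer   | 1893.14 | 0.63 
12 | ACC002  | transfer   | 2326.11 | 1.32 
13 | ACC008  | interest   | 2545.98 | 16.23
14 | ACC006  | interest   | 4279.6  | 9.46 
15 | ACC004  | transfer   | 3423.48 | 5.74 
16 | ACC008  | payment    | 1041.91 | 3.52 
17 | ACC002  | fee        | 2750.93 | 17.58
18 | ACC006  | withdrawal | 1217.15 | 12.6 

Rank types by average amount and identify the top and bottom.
SELECT type, AVG(amount)
FROM transactions
GROUP BY type
ORDER BY AVG(amount)

All groups:
  transfer: 1756.13
  payment: 2556.47
  interest: 2585.38
  fee: 2670.88
  withdrawal: 2792.27

Highest: withdrawal (2792.27)
Lowest: transfer (1756.13)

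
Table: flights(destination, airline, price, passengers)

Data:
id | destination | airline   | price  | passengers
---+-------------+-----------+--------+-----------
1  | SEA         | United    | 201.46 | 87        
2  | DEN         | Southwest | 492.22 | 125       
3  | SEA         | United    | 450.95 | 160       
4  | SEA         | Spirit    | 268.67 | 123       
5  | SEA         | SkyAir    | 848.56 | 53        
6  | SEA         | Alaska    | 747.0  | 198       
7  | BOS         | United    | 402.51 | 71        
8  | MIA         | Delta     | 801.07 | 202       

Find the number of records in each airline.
SELECT airline, COUNT(*) as count
FROM flights
GROUP BY airline

Result:
  Alaska: 1
  Delta: 1
  SkyAir: 1
  Southwest: 1
  Spirit: 1
  United: 3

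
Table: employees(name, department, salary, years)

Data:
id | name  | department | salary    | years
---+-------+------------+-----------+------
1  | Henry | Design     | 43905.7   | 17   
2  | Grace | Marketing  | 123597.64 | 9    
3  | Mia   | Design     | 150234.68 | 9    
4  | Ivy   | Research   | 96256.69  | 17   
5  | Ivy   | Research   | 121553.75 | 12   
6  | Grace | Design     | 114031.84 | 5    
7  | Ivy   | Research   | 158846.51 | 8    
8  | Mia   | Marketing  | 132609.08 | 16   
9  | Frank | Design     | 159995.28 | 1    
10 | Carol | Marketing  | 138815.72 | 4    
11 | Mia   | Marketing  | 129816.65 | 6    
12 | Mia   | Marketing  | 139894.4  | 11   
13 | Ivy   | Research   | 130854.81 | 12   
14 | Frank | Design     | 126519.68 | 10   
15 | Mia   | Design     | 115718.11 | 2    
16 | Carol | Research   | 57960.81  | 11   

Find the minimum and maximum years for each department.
SELECT department, MIN(years), MAX(years)
FROM employees
GROUP BY department

Result:
  Design: min=1, max=17
  Marketing: min=4, max=16
  Research: min=8, max=17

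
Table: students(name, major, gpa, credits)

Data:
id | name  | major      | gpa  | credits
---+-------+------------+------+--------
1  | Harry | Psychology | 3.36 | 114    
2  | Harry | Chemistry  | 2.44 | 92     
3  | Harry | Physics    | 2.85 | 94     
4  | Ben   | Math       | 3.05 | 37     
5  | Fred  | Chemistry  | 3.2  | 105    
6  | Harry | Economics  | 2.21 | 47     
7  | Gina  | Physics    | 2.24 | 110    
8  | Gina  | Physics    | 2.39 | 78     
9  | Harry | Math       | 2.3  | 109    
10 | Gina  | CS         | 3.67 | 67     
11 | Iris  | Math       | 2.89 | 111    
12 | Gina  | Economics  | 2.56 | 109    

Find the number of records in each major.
SELECT major, COUNT(*) as count
FROM students
GROUP BY major

Result:
  CS: 1
  Chemistry: 2
  Economics: 2
  Math: 3
  Physics: 3
  Psychology: 1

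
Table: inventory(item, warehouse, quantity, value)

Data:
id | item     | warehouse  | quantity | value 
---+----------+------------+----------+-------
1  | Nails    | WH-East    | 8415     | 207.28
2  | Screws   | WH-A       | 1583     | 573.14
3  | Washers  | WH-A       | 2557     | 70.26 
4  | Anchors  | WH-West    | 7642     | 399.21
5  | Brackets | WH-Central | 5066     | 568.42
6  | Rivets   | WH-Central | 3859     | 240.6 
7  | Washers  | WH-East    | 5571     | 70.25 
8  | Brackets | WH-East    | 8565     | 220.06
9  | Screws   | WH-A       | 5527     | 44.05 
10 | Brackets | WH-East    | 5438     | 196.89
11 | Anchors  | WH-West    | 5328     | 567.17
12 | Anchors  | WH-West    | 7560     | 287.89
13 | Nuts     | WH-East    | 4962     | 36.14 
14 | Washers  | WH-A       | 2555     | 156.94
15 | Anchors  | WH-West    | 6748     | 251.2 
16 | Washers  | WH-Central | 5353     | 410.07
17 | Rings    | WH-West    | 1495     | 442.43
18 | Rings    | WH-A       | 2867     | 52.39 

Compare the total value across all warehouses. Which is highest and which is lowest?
SELECT warehouse, SUM(value)
FROM inventory
GROUP BY warehouse
ORDER BY SUM(value)

All groups:
  WH-East: 730.62
  WH-A: 896.78
  WH-Central: 1219.09
  WH-West: 1947.90

Highest: WH-West (1947.90)
Lowest: WH-East (730.62)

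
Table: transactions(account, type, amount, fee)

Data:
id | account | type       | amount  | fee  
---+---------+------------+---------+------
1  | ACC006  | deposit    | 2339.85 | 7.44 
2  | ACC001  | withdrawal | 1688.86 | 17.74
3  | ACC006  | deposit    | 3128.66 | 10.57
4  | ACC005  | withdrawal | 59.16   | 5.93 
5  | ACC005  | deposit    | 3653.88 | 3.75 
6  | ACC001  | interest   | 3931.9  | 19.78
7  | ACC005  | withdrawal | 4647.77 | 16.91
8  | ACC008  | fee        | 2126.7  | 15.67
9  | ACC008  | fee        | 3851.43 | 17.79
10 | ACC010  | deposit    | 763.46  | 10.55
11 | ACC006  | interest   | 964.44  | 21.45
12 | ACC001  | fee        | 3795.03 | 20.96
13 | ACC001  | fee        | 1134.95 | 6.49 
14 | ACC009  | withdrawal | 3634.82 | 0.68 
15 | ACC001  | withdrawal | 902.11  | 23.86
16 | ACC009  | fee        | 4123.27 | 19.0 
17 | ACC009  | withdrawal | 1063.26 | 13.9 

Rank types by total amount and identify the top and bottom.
SELECT type, SUM(amount)
FROM transactions
GROUP BY type
ORDER BY SUM(amount)

All groups:
  interest: 4896.34
  deposit: 9885.85
  withdrawal: 11995.98
  fee: 15031.38

Highest: fee (15031.38)
Lowest: interest (4896.34)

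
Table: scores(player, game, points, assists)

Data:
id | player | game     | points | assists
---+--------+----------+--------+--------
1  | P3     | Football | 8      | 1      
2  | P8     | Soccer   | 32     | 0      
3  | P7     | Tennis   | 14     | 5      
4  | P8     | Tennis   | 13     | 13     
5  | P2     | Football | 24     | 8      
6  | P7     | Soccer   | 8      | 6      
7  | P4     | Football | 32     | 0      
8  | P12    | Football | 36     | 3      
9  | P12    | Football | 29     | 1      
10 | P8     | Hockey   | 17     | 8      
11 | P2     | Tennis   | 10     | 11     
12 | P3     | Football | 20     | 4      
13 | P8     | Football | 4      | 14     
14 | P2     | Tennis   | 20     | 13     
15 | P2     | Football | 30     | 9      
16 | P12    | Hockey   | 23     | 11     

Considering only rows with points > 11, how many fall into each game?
SELECT game, COUNT(*)
FROM scores
WHERE points > 11
GROUP BY game

Note: WHERE filters rows before grouping.

Result:
  Football: 6
  Hockey: 2
  Soccer: 1
  Tennis: 3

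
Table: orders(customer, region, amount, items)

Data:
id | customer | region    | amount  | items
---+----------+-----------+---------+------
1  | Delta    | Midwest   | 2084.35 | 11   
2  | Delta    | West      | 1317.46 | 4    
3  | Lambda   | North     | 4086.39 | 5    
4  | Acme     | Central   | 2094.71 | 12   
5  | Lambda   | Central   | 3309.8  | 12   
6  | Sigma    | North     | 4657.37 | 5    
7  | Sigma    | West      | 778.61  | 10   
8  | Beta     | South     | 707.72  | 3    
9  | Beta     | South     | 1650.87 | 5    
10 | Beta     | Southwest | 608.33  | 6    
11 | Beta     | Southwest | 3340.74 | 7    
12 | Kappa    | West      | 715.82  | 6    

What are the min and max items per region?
SELECT region, MIN(items), MAX(items)
FROM orders
GROUP BY region

Result:
  Central: min=12, max=12
  Midwest: min=11, max=11
  North: min=5, max=5
  South: min=3, max=5
  Southwest: min=6, max=7
  West: min=4, max=10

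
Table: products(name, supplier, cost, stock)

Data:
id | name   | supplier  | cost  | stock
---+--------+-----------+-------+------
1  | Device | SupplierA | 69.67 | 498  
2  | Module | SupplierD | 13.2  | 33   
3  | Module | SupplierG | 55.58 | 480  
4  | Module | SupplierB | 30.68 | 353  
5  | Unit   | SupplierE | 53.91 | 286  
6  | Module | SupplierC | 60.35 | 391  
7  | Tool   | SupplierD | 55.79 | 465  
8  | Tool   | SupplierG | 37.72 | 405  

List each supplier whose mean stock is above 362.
SELECT supplier, AVG(stock)
FROM products
GROUP BY supplier
HAVING AVG(stock) > 362

Result:
  SupplierA: avg=498.00
  SupplierC: avg=391.00
  SupplierG: avg=442.50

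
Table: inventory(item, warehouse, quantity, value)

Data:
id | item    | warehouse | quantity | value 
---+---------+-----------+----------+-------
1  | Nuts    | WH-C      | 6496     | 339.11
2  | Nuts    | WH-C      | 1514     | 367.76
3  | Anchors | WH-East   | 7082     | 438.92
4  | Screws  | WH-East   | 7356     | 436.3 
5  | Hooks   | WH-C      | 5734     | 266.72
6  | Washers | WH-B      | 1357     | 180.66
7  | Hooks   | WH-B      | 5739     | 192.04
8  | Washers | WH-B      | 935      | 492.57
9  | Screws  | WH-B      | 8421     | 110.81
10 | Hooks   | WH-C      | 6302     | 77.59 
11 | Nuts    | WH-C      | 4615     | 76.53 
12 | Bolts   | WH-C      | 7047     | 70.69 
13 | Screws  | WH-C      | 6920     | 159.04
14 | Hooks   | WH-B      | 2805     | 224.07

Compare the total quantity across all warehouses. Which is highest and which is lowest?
SELECT warehouse, SUM(quantity)
FROM inventory
GROUP BY warehouse
ORDER BY SUM(quantity)

All groups:
  WH-East: 14438
  WH-B: 19257
  WH-C: 38628

Highest: WH-C (38628)
Lowest: WH-East (14438)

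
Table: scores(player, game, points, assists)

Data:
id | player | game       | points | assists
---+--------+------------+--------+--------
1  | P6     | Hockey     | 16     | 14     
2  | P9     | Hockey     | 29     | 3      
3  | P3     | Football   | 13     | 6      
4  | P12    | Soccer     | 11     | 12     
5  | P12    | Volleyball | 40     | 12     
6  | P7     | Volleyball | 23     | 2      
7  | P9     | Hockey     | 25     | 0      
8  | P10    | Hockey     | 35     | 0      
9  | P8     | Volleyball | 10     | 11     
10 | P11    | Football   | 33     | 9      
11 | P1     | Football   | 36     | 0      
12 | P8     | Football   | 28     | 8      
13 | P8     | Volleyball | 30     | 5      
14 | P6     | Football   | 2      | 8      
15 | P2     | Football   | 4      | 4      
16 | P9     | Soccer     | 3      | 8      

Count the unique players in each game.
SELECT game, COUNT(DISTINCT player)
FROM scores
GROUP BY game

Result:
  Football: 6 distinct
  Hockey: 3 distinct
  Soccer: 2 distinct
  Volleyball: 3 distinct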